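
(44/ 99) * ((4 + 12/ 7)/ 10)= 16/ 63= 0.25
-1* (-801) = 801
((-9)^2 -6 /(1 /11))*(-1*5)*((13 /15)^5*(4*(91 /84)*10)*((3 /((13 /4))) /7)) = -2970344 /14175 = -209.55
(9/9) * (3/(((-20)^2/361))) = 1083/400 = 2.71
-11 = -11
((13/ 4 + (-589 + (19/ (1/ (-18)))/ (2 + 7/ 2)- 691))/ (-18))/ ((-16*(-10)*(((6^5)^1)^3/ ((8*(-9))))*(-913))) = 58913/ 755530848015482880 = 0.00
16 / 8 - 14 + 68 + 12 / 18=170 / 3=56.67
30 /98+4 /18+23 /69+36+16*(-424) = -2975488 /441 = -6747.14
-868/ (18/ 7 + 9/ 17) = -103292/ 369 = -279.92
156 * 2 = 312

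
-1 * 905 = -905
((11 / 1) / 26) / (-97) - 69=-174029 / 2522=-69.00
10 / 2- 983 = -978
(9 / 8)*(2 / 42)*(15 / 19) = 45 / 1064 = 0.04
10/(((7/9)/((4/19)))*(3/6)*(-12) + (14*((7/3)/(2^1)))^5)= 972/112987945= 0.00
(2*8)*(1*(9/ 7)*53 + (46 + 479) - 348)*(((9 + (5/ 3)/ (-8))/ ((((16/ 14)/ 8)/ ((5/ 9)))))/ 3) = 1206920/ 27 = 44700.74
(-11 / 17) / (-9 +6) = 11 / 51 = 0.22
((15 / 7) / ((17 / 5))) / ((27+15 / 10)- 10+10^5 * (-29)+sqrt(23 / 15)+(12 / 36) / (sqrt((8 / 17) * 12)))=27000 / (119 * (-1043993340+5 * sqrt(102)+24 * sqrt(345)))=-0.00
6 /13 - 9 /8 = -69 /104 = -0.66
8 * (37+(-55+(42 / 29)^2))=-127.22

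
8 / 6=1.33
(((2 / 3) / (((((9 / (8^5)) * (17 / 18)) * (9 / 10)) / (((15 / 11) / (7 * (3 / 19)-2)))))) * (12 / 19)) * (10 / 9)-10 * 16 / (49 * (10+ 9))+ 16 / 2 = -3046.29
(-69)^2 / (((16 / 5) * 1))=1487.81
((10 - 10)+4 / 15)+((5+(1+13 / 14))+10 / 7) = 1811 / 210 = 8.62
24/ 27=8/ 9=0.89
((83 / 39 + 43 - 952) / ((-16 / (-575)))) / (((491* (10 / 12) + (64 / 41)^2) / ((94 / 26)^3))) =-19289537323075 / 5155174817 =-3741.78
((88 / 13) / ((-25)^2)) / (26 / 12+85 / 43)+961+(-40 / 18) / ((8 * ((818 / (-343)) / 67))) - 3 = 123514238549321 / 127887142500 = 965.81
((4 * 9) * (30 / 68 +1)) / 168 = 21 / 68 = 0.31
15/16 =0.94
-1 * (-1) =1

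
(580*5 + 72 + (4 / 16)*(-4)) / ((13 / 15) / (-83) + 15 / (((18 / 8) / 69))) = 6.46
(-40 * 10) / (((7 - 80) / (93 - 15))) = 31200 / 73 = 427.40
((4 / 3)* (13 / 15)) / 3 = 52 / 135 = 0.39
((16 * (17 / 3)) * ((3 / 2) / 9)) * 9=136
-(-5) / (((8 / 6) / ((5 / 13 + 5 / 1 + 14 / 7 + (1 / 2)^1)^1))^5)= 439891513171875 / 12166529024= 36155.88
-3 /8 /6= -1 /16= -0.06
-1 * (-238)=238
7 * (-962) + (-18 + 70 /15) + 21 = -20179 /3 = -6726.33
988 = 988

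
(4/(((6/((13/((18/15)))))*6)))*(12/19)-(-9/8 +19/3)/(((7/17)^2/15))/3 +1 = -10177633/67032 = -151.83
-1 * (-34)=34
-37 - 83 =-120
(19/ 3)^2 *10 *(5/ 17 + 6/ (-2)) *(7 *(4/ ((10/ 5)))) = -2324840/ 153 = -15195.03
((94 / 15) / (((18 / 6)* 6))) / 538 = 47 / 72630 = 0.00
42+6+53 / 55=2693 / 55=48.96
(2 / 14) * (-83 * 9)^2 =558009 / 7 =79715.57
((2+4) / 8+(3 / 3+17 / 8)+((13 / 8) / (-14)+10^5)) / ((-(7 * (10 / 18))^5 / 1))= -661373659629 / 5882450000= -112.43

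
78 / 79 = 0.99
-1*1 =-1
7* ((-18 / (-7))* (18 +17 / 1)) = 630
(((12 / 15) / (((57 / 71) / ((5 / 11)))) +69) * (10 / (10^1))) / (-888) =-43547 / 556776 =-0.08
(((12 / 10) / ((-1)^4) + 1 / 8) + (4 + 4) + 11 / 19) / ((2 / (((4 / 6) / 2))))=2509 / 1520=1.65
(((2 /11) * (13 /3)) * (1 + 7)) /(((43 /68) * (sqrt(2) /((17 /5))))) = 23.96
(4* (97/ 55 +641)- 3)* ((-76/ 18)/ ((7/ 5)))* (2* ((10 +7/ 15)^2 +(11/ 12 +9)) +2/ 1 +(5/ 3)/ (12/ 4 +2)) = -97120993769/ 51975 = -1868609.79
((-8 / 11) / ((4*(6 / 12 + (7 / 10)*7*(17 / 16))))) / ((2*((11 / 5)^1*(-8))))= 100 / 110473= 0.00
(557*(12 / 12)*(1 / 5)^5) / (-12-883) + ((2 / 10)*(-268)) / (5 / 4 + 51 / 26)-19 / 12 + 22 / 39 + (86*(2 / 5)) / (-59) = -26212788629167 / 1432995687500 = -18.29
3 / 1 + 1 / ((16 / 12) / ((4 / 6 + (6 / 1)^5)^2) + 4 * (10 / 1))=16464739234 / 5442889003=3.02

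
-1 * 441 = -441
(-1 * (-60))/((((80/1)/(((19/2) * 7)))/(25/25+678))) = 270921/8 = 33865.12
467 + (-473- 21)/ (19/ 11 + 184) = 948647/ 2043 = 464.34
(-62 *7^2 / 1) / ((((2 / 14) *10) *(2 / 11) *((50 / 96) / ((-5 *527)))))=1479348024 / 25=59173920.96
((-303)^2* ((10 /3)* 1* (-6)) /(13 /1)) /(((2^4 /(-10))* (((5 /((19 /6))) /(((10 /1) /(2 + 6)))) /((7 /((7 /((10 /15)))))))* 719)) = 4845475 /74776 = 64.80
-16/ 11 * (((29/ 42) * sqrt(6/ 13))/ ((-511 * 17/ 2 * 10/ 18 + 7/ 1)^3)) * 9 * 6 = 24354432 * sqrt(78)/ 81314602922181629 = 0.00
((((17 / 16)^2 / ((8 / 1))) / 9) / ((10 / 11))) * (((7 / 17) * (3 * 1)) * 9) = 3927 / 20480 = 0.19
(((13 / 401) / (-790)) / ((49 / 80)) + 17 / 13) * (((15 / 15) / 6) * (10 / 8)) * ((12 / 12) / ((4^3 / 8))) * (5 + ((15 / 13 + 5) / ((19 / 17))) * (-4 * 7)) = -4861192052375 / 956993698752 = -5.08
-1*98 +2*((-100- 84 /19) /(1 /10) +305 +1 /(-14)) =-209683 /133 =-1576.56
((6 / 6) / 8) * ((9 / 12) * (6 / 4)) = 9 / 64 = 0.14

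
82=82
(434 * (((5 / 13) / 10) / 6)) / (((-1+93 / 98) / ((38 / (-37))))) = 404054 / 7215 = 56.00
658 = 658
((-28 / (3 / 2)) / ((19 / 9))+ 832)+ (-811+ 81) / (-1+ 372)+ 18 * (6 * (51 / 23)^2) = 5042274022 / 3728921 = 1352.21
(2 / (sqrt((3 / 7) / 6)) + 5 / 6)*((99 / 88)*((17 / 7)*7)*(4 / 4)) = 255 / 16 + 153*sqrt(14) / 4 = 159.06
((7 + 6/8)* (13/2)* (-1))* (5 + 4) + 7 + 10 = -3491/8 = -436.38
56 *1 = 56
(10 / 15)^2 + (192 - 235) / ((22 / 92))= -17758 / 99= -179.37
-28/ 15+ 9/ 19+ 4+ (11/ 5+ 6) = 10.81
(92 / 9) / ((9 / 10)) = 920 / 81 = 11.36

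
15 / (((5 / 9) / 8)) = 216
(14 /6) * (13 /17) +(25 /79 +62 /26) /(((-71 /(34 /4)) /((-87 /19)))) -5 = -6452071 /3718767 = -1.74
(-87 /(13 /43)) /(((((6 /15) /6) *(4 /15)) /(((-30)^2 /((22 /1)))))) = -189388125 /286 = -662196.24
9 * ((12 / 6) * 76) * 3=4104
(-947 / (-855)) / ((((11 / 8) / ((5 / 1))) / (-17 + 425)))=1030336 / 627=1643.28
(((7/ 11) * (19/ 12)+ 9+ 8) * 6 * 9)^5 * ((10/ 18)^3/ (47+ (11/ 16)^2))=2048847682296302739000/ 652417601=3140393023051.36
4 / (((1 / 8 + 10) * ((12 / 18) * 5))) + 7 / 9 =121 / 135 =0.90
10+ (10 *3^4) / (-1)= -800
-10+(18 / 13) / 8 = -9.83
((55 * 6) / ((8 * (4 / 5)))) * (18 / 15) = 495 / 8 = 61.88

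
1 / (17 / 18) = 18 / 17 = 1.06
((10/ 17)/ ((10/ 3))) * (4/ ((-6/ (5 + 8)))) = -26/ 17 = -1.53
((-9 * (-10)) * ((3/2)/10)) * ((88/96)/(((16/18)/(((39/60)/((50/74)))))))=428571/32000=13.39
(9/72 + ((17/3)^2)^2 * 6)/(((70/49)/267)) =832554149/720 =1156325.21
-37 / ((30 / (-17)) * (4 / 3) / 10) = 629 / 4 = 157.25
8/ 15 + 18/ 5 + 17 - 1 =302/ 15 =20.13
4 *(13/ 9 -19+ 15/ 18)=-66.89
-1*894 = -894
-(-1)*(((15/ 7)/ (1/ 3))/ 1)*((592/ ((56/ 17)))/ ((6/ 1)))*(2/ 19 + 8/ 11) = 160.31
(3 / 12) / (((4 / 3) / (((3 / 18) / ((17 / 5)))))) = 5 / 544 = 0.01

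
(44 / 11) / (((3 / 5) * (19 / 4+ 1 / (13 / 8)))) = 1040 / 837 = 1.24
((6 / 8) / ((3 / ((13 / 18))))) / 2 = 0.09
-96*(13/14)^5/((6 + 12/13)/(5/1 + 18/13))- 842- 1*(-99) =-804.12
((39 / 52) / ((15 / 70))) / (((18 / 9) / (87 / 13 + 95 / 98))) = 9761 / 728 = 13.41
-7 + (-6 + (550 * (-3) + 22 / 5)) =-8293 / 5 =-1658.60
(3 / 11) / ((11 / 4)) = 12 / 121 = 0.10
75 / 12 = 25 / 4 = 6.25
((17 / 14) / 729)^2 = 289 / 104162436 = 0.00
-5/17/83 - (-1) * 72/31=2.32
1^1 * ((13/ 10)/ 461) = 13/ 4610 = 0.00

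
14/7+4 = 6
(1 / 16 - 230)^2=13535041 / 256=52871.25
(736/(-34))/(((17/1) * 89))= -368/25721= -0.01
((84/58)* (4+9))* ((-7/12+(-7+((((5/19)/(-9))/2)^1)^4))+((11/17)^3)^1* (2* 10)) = -13242243339672529/324861268567032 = -40.76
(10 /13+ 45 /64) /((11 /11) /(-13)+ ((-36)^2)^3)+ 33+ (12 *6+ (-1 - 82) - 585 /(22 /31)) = -15983712164719869 /19921911938368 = -802.32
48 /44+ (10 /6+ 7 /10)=3.46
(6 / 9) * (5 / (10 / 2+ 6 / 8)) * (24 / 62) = 160 / 713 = 0.22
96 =96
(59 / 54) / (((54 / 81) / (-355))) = -20945 / 36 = -581.81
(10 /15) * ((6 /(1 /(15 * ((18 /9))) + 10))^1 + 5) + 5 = 8.73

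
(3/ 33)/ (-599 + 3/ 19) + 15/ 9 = 625733/ 375474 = 1.67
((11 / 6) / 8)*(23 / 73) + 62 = 217501 / 3504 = 62.07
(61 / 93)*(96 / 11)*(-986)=-1924672 / 341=-5644.20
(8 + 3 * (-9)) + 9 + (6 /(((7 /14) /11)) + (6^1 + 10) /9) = 1114 /9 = 123.78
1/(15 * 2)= 1/30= 0.03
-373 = -373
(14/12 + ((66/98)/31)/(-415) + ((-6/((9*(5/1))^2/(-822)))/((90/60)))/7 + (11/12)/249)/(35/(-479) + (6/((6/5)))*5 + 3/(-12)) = 228644963791/4023706479975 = 0.06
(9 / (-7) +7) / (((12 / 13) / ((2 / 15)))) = 52 / 63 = 0.83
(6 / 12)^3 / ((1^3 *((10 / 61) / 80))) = 61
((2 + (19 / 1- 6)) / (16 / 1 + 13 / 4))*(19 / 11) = 1140 / 847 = 1.35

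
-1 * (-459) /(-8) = -459 /8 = -57.38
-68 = -68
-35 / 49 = -5 / 7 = -0.71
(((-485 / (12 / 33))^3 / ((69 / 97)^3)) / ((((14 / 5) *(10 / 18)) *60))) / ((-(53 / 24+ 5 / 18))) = 27717143464012475 / 975696064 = 28407558.96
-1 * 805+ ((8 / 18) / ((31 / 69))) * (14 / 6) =-223951 / 279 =-802.69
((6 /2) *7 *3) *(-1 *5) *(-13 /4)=4095 /4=1023.75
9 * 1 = 9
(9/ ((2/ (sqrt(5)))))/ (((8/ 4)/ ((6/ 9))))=3 * sqrt(5)/ 2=3.35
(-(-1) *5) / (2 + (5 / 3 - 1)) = 15 / 8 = 1.88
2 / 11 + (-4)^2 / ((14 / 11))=982 / 77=12.75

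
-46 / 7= -6.57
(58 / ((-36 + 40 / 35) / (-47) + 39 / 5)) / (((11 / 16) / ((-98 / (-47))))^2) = 4991006720 / 79908037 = 62.46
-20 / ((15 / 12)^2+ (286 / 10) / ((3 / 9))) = -1600 / 6989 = -0.23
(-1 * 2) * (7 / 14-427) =853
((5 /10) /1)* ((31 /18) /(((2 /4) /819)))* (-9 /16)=-25389 /32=-793.41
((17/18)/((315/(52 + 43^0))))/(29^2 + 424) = 901/7172550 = 0.00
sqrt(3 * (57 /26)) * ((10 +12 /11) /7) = 183 * sqrt(494) /1001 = 4.06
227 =227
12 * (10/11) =120/11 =10.91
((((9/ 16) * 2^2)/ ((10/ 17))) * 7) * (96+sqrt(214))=1071 * sqrt(214)/ 40+12852/ 5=2962.08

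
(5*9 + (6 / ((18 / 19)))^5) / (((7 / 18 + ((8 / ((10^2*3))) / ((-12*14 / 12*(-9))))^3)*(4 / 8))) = 4318579101375000 / 82046671877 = 52635.64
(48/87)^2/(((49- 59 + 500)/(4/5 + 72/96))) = 992/1030225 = 0.00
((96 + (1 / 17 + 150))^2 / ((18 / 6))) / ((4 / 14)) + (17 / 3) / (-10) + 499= 102788922 / 1445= 71134.20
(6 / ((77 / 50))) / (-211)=-300 / 16247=-0.02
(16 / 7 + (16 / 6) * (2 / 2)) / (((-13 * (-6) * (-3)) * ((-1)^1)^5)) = 4 / 189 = 0.02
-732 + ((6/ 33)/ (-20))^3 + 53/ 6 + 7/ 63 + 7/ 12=-8654494759/ 11979000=-722.47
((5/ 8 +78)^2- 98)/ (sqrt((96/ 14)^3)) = 2725583*sqrt(21)/ 36864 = 338.82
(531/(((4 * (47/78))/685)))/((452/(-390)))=-2766204675/21244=-130211.10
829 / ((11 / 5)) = 4145 / 11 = 376.82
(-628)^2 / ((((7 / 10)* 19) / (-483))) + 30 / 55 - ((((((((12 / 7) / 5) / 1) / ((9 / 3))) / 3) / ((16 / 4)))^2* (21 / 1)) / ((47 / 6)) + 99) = -24620675002243 / 1719025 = -14322464.77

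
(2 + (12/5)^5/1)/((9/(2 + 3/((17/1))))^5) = 17688395239474/262003549978125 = 0.07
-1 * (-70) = 70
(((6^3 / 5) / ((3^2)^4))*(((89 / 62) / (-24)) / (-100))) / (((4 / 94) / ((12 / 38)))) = 4183 / 143127000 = 0.00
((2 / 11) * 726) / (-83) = -1.59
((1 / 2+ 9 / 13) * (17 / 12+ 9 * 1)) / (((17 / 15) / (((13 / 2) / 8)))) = 19375 / 2176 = 8.90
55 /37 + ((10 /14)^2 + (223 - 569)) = -344.00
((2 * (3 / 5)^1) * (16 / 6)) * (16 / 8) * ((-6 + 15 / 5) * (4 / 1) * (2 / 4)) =-192 / 5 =-38.40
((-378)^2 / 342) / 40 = 3969 / 380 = 10.44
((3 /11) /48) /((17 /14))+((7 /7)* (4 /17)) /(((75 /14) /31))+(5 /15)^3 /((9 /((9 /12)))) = 4148261 /3029400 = 1.37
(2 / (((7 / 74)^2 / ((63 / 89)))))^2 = 9715650624 / 388129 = 25032.01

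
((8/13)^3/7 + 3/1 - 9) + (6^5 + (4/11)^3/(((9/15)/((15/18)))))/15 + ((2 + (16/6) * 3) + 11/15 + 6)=1462298452337/2763375615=529.17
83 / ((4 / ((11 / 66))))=3.46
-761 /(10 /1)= -761 /10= -76.10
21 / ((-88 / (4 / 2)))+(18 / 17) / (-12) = -423 / 748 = -0.57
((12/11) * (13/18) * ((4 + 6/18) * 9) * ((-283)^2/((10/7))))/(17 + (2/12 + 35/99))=1705415166/17345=98323.16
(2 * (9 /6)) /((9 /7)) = 7 /3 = 2.33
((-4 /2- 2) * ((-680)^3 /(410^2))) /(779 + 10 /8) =50309120 /5246401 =9.59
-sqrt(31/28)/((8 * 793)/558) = -0.09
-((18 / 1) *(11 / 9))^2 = -484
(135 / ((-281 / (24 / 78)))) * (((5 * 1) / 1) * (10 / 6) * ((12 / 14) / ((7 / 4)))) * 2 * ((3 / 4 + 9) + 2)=-2538000 / 178997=-14.18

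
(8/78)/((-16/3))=-1/52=-0.02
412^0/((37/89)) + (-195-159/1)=-13009/37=-351.59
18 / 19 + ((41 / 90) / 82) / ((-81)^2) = 21257659 / 22438620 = 0.95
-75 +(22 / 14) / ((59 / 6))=-30909 / 413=-74.84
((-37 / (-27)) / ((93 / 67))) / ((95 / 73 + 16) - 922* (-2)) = 180967 / 341182125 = 0.00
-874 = -874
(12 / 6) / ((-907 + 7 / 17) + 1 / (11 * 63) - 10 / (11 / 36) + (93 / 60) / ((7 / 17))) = -0.00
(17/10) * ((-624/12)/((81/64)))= -28288/405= -69.85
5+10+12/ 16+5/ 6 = 199/ 12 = 16.58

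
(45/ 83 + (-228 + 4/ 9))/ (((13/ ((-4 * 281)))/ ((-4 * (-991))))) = 755565339344/ 9711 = 77805101.36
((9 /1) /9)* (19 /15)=19 /15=1.27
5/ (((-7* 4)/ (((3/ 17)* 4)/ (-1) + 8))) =-155/ 119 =-1.30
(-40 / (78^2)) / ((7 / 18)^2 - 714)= 360 / 39087503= 0.00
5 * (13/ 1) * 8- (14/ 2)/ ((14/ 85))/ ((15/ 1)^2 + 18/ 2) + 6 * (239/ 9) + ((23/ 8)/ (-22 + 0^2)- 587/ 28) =94854931/ 144144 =658.06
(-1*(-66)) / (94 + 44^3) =11 / 14213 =0.00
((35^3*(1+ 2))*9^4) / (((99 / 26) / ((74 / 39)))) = 4625869500 / 11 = 420533590.91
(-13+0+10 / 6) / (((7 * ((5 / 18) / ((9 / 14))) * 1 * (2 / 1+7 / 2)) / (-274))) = 503064 / 2695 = 186.67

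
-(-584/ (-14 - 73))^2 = -341056/ 7569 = -45.06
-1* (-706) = 706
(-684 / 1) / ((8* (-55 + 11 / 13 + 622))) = -2223 / 14764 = -0.15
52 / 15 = 3.47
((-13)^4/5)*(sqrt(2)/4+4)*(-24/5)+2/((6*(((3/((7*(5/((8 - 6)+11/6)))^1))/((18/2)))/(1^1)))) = -63057438/575 - 171366*sqrt(2)/25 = -119359.03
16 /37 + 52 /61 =2900 /2257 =1.28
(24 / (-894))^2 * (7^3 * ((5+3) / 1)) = 1.98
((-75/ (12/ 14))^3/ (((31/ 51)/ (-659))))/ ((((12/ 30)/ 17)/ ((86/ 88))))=658350421640625/ 21824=30166349965.20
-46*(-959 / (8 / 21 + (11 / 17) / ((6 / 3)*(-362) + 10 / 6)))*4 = 12409974024 / 26729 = 464288.75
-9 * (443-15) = -3852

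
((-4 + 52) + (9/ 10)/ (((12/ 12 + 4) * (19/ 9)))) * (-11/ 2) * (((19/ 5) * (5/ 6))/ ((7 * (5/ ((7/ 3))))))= -167497/ 3000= -55.83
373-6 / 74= 13798 / 37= 372.92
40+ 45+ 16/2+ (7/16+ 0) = 93.44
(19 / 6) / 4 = 19 / 24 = 0.79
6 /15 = 2 /5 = 0.40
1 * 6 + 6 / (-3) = 4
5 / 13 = 0.38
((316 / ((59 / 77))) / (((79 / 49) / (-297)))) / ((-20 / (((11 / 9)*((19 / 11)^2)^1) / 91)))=152.21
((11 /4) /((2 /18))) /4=99 /16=6.19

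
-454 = -454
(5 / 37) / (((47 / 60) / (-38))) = -11400 / 1739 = -6.56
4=4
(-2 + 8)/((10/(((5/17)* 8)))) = 24/17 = 1.41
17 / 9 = 1.89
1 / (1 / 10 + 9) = 10 / 91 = 0.11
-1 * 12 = -12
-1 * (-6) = 6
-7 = -7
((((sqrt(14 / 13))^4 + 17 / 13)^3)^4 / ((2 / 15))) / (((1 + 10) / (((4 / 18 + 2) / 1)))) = 460767044367432481276383588469350 / 5970808474118075640487548971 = 77169.96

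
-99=-99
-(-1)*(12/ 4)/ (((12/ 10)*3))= 5/ 6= 0.83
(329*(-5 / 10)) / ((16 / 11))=-3619 / 32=-113.09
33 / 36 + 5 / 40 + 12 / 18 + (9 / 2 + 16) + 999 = 24509 / 24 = 1021.21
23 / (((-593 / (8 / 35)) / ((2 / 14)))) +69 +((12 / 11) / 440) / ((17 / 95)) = 41248996079 / 597702490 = 69.01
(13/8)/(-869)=-13/6952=-0.00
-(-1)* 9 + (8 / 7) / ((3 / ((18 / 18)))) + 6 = 15.38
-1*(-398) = 398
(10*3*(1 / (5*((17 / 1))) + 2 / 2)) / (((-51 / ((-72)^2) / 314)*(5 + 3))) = -121097.52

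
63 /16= 3.94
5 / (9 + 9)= 5 / 18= 0.28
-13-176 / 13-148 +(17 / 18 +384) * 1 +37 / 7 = 353303 / 1638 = 215.69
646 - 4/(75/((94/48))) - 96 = 247453/450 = 549.90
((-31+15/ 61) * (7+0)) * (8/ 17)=-105056/ 1037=-101.31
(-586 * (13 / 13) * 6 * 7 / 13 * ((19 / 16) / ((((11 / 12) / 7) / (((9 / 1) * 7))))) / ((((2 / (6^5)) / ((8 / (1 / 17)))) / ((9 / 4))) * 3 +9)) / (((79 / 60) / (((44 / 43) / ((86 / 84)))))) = -123656604223896576 / 1355521497551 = -91224.38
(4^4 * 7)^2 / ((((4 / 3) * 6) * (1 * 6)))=200704 / 3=66901.33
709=709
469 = 469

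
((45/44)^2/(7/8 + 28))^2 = 455625/347225956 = 0.00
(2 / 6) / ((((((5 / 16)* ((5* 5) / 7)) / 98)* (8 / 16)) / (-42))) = -307328 / 125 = -2458.62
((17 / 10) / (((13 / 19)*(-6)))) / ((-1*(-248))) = -323 / 193440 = -0.00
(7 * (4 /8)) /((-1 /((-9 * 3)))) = 189 /2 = 94.50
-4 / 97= -0.04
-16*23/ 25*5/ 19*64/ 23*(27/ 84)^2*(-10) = 10368/ 931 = 11.14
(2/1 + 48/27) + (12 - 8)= 70/9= 7.78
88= 88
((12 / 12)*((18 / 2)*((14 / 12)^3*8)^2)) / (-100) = -117649 / 8100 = -14.52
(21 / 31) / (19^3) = 0.00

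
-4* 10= -40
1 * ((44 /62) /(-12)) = -11 /186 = -0.06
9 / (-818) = -9 / 818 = -0.01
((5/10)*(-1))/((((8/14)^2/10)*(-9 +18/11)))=2695/1296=2.08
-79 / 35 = -2.26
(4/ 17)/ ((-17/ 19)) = -76/ 289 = -0.26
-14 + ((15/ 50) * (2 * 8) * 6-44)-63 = -461/ 5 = -92.20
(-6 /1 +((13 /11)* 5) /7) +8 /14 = -353 /77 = -4.58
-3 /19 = -0.16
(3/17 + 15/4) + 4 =539/68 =7.93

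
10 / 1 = 10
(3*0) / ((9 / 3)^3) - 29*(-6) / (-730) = -87 / 365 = -0.24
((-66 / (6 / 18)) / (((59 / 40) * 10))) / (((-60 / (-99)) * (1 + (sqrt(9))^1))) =-5.54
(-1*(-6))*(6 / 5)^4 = 7776 / 625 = 12.44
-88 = -88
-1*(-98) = 98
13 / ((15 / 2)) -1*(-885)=13301 / 15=886.73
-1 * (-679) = 679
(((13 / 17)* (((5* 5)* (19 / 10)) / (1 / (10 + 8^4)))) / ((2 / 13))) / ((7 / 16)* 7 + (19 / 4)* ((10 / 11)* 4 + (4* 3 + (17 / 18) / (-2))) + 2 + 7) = 13052522340 / 1132217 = 11528.29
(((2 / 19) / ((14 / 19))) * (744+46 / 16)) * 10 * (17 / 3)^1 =507875 / 84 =6046.13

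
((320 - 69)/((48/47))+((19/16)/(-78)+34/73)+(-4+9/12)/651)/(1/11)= 53543503981/19769568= 2708.38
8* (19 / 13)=152 / 13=11.69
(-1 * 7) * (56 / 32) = -49 / 4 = -12.25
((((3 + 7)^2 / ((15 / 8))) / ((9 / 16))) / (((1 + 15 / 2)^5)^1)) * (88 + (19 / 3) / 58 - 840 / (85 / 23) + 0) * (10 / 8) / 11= -21079500800 / 623690645391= -0.03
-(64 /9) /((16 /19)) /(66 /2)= -76 /297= -0.26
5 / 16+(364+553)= 14677 / 16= 917.31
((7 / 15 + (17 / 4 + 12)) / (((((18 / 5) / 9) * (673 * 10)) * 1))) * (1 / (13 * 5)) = 1003 / 10498800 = 0.00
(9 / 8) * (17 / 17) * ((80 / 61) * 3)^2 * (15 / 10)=97200 / 3721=26.12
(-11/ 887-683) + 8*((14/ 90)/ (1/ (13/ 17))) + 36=-438387764/ 678555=-646.06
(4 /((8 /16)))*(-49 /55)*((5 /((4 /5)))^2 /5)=-1225 /22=-55.68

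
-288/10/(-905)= 144/4525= 0.03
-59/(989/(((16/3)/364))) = -236/269997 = -0.00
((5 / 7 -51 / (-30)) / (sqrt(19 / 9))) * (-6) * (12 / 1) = -18252 * sqrt(19) / 665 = -119.64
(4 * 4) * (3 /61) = 48 /61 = 0.79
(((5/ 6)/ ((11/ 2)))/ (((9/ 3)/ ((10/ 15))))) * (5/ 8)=0.02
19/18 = 1.06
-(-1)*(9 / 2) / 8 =9 / 16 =0.56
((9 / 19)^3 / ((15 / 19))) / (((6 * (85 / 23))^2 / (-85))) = -14283 / 613700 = -0.02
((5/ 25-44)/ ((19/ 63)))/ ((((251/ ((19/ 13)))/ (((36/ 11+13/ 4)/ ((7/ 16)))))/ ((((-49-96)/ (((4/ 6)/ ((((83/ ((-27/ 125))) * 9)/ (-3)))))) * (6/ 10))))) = 68079226950/ 35893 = 1896727.13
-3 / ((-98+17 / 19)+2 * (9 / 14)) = 133 / 4248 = 0.03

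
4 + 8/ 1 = 12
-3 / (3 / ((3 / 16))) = -3 / 16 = -0.19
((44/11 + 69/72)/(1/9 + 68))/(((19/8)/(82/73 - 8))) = -179214/850231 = -0.21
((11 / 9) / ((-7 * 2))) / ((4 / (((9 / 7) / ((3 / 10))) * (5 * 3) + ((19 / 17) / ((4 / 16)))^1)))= -45001 / 29988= -1.50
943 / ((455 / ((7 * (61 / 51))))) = 57523 / 3315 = 17.35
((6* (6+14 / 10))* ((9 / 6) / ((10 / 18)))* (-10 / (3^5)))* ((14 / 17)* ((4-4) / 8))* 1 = 0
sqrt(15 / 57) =0.51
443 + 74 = 517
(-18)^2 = 324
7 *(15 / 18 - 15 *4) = -2485 / 6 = -414.17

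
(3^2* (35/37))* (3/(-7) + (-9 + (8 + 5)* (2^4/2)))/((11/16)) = 476640/407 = 1171.11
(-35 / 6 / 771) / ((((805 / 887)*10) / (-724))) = 160547 / 265995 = 0.60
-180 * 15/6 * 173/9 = -8650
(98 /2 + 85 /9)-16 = 382 /9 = 42.44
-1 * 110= -110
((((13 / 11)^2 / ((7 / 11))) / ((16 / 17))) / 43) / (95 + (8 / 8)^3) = 2873 / 5085696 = 0.00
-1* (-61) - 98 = -37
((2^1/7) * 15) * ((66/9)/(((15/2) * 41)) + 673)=2483458/861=2884.39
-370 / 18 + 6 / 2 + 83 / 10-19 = -2543 / 90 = -28.26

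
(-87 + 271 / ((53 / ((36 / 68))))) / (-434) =37974 / 195517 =0.19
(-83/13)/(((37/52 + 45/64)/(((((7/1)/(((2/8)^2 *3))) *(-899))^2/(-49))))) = 1099049910272/10593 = 103752469.58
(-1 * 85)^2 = 7225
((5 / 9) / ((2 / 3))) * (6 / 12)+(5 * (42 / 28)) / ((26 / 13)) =25 / 6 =4.17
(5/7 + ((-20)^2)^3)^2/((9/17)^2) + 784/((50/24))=161120714707559724553/11025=14614123782998614.47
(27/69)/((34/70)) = 315/391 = 0.81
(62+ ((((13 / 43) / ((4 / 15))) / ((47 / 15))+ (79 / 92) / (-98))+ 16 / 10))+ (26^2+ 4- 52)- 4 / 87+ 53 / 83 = 455612851626523 / 657881336280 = 692.55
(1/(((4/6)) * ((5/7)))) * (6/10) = 63/50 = 1.26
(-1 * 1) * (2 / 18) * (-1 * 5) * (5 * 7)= 19.44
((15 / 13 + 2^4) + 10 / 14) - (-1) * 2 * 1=1808 / 91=19.87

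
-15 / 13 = -1.15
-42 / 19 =-2.21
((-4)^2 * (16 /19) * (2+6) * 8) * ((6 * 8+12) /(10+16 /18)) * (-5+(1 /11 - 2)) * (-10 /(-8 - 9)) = -176947200 /9163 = -19311.06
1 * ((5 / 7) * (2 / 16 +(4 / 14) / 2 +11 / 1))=3155 / 392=8.05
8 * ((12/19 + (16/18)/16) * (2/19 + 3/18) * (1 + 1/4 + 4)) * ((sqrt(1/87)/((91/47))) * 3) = 1.30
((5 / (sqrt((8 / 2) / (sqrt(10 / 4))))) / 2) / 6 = 5*2^(3 / 4)*5^(1 / 4) / 48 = 0.26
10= 10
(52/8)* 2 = 13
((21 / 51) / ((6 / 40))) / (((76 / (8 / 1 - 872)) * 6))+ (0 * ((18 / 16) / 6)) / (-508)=-1680 / 323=-5.20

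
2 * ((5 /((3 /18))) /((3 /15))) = 300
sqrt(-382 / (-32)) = sqrt(191) / 4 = 3.46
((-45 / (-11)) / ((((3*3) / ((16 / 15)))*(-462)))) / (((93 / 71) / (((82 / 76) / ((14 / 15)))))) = -0.00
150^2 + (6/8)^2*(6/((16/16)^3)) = 180027/8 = 22503.38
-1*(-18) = 18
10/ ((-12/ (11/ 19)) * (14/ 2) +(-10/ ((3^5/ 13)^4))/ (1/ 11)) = -191773142055/ 2782471231403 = -0.07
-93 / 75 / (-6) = 31 / 150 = 0.21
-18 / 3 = -6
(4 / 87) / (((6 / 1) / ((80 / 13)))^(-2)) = 507 / 11600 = 0.04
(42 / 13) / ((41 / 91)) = 294 / 41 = 7.17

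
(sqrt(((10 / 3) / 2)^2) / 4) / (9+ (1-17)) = -5 / 84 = -0.06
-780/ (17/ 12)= -9360/ 17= -550.59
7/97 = 0.07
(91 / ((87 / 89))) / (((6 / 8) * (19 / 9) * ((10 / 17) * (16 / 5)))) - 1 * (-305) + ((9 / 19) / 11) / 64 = 130427085 / 387904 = 336.24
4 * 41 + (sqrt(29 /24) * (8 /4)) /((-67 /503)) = 147.49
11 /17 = 0.65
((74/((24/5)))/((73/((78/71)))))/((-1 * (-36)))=2405/373176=0.01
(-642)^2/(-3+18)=137388/5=27477.60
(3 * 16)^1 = 48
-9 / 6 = -3 / 2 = -1.50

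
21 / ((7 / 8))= 24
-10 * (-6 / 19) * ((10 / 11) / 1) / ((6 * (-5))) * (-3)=60 / 209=0.29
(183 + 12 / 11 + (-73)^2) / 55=60644 / 605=100.24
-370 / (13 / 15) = -5550 / 13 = -426.92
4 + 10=14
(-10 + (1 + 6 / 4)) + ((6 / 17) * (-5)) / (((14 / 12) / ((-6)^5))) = 2797575 / 238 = 11754.52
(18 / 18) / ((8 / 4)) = 1 / 2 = 0.50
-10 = -10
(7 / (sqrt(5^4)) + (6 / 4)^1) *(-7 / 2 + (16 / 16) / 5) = -2937 / 500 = -5.87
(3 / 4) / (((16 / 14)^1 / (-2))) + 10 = 139 / 16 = 8.69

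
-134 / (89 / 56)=-7504 / 89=-84.31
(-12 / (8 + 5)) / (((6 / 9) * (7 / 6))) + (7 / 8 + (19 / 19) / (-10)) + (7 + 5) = 42181 / 3640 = 11.59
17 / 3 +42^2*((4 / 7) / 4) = 773 / 3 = 257.67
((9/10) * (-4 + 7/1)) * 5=27/2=13.50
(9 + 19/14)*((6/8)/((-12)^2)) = 145/2688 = 0.05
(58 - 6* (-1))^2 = 4096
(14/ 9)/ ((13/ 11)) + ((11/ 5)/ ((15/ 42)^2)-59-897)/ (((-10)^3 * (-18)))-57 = -101892217/ 1828125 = -55.74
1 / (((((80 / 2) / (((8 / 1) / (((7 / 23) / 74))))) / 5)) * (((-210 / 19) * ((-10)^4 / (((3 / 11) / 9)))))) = -16169 / 242550000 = -0.00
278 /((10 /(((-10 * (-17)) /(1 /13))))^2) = 13577798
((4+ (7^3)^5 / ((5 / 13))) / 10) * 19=1172647692956301 / 50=23452953859126.02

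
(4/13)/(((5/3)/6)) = 72/65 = 1.11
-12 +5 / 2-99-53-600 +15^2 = -1073 / 2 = -536.50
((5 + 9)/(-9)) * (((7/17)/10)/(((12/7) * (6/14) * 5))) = -2401/137700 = -0.02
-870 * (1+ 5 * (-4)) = 16530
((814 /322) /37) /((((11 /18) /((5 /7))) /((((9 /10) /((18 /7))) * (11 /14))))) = 99 /4508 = 0.02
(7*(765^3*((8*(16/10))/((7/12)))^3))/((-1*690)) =-270400009273344/5635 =-47985804662.53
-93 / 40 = -2.32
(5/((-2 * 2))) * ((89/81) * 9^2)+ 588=476.75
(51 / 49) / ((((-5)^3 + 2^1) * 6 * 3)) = -17 / 36162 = -0.00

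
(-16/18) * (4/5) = -32/45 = -0.71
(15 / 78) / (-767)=-5 / 19942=-0.00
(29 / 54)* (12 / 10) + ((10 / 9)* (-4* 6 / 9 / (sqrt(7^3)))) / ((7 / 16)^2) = 29 / 45-20480* sqrt(7) / 64827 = -0.19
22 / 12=11 / 6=1.83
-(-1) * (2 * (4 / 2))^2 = 16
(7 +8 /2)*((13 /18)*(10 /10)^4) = 143 /18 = 7.94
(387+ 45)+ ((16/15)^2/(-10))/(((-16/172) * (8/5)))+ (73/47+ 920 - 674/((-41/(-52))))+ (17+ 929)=626727619/433575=1445.49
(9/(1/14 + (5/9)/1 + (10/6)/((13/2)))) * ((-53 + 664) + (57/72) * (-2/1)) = 6208.72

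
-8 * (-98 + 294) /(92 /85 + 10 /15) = -199920 /223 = -896.50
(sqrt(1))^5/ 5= 1/ 5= 0.20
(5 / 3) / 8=5 / 24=0.21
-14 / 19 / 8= -7 / 76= -0.09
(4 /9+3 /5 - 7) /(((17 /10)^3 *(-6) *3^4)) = 26800 /10744731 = 0.00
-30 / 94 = -15 / 47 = -0.32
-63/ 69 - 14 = -343/ 23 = -14.91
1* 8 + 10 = 18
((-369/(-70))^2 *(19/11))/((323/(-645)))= -17564769/183260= -95.85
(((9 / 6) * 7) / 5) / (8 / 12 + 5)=0.37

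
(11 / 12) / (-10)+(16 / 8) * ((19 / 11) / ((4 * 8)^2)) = -7459 / 84480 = -0.09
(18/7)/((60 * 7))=3/490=0.01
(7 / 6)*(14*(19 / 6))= 51.72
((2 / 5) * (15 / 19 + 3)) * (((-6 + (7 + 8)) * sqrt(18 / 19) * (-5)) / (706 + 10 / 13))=-12636 * sqrt(38) / 829217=-0.09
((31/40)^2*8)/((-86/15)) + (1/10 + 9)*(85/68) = 36247/3440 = 10.54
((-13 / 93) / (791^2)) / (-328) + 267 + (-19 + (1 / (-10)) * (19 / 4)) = 11810515043209 / 47714433060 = 247.53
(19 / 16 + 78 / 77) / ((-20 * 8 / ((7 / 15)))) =-2711 / 422400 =-0.01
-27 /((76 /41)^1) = -14.57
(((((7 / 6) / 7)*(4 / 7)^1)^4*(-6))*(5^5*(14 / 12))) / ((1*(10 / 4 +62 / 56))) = -200000 / 400869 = -0.50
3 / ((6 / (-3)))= -3 / 2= -1.50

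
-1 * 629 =-629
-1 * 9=-9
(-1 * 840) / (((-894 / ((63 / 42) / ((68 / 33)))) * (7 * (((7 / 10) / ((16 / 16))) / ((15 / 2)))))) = 37125 / 35462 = 1.05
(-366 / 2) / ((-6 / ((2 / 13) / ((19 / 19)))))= 61 / 13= 4.69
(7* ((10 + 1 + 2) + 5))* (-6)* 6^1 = -4536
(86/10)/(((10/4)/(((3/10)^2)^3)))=31347/12500000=0.00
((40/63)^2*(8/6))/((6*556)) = 800/4965219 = 0.00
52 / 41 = 1.27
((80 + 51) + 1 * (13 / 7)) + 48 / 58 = 27138 / 203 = 133.68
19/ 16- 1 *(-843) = 13507/ 16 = 844.19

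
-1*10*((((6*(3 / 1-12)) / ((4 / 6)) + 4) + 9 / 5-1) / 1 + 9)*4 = 2688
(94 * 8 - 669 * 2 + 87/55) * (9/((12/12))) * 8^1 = -2314296/55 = -42078.11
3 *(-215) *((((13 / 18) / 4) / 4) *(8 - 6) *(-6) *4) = 2795 / 2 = 1397.50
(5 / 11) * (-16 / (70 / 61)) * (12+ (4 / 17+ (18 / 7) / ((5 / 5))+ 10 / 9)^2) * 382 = -5848039185728 / 88322157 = -66212.59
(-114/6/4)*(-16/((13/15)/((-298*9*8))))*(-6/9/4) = 4076640/13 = 313587.69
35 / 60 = 7 / 12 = 0.58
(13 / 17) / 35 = 13 / 595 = 0.02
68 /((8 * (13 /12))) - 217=-2719 /13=-209.15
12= 12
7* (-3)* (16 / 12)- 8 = -36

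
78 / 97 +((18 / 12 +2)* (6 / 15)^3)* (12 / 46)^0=12466 / 12125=1.03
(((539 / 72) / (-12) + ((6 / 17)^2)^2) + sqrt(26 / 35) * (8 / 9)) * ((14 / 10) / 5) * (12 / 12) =0.04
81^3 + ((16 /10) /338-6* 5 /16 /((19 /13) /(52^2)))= 8476591381 /16055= 527972.06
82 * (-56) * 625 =-2870000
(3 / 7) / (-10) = -3 / 70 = -0.04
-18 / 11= -1.64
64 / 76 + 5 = 111 / 19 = 5.84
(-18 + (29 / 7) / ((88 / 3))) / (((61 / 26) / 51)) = -7293663 / 18788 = -388.21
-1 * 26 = -26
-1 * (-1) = 1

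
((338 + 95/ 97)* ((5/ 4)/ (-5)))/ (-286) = 32881/ 110968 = 0.30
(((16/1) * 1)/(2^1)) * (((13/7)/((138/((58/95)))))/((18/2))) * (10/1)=6032/82593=0.07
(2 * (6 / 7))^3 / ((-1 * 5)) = -1728 / 1715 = -1.01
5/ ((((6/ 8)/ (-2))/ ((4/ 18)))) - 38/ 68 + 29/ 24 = -8495/ 3672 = -2.31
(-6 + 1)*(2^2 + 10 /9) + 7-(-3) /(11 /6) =-1675 /99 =-16.92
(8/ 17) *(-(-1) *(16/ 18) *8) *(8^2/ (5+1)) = 16384/ 459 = 35.69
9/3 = 3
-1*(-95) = 95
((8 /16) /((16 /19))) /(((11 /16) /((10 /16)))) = 95 /176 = 0.54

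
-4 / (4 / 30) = -30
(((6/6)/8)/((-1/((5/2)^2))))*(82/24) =-1025/384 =-2.67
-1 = -1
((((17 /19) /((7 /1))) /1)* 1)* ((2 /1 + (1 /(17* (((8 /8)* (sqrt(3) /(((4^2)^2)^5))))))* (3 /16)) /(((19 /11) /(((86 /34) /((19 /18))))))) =17028 /48013 + 585077624930304* sqrt(3) /816221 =1241556114.14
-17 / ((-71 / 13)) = 221 / 71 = 3.11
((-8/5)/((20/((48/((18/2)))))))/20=-0.02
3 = 3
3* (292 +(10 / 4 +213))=3045 / 2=1522.50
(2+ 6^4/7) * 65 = 85150/7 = 12164.29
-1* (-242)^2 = -58564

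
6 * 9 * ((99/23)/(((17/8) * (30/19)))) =135432/1955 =69.27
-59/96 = -0.61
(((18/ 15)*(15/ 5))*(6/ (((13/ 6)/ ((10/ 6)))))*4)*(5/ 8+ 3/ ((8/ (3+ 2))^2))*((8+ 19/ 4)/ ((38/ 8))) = 158355/ 494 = 320.56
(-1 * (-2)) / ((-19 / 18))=-36 / 19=-1.89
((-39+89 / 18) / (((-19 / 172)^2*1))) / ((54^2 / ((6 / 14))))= -2266874 / 5526549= -0.41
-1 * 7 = -7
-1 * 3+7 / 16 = -41 / 16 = -2.56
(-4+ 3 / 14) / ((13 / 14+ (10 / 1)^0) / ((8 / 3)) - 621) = 424 / 69471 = 0.01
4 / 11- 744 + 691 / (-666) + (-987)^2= 7131306613 / 7326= 973424.33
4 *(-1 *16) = -64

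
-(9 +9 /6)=-21 /2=-10.50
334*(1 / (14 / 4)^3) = 2672 / 343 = 7.79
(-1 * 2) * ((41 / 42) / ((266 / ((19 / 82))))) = -1 / 588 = -0.00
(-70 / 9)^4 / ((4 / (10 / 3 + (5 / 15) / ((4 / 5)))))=7503125 / 2187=3430.78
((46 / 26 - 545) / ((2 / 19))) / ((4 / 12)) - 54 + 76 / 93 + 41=-18732560 / 1209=-15494.26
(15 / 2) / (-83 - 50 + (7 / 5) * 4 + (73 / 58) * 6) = -2175 / 34756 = -0.06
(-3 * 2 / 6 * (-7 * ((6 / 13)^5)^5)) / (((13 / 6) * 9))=132674677473005273088 / 91733330193268616658399616009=0.00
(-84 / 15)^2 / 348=196 / 2175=0.09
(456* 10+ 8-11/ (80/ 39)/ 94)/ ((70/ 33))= 1133580723/ 526400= 2153.46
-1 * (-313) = 313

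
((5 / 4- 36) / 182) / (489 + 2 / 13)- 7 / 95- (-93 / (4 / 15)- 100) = 15178652717 / 33829880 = 448.68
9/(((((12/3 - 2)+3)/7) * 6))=21/10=2.10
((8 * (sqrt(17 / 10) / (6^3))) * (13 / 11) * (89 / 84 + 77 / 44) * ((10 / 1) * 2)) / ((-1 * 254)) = -767 * sqrt(170) / 792099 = -0.01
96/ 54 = 16/ 9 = 1.78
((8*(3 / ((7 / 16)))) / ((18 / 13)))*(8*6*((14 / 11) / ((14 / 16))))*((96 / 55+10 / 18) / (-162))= -121298944 / 3087315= -39.29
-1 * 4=-4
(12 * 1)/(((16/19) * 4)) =57/16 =3.56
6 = 6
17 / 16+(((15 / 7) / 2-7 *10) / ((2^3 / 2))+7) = -1027 / 112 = -9.17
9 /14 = 0.64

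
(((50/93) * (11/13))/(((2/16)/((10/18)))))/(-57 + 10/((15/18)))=-4400/97929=-0.04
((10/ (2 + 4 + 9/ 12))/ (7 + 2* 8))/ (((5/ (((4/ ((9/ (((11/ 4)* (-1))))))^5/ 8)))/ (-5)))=805255/ 36669429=0.02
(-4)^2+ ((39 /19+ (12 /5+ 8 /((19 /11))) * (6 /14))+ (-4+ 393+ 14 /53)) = 14462092 /35245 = 410.33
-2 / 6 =-1 / 3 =-0.33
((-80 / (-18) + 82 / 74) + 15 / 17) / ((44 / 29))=264103 / 62271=4.24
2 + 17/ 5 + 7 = 62/ 5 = 12.40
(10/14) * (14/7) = 10/7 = 1.43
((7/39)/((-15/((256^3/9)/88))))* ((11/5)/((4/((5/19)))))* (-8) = 29360128/100035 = 293.50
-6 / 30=-1 / 5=-0.20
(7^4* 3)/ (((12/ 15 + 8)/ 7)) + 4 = 252281/ 44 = 5733.66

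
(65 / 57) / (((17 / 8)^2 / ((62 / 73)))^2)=1023426560 / 25369754313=0.04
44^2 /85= 1936 /85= 22.78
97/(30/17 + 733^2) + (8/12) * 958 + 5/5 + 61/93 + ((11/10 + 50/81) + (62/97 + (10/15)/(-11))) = 157261614712677851/244719980414910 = 642.62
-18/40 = -9/20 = -0.45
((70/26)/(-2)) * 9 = -315/26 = -12.12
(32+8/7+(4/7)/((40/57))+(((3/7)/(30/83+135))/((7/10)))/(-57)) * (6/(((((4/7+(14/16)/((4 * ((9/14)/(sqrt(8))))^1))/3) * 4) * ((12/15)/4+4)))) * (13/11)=-23936532059232/584316364093+83112958539 * sqrt(2)/1703546251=28.03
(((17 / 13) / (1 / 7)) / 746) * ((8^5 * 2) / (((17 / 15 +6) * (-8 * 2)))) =-7.05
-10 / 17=-0.59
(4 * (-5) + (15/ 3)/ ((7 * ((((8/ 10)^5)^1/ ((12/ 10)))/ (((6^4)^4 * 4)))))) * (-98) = -2892739651198040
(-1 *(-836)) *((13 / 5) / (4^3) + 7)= 470877 / 80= 5885.96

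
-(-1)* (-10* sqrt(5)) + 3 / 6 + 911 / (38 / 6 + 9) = 37.55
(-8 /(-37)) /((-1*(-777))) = 8 /28749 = 0.00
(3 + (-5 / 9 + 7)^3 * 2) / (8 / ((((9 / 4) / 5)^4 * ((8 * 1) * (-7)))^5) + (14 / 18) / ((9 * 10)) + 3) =1099902105723596495380862130 / 5891674984859150720338739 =186.69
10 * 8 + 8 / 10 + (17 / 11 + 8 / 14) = 31923 / 385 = 82.92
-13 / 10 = -1.30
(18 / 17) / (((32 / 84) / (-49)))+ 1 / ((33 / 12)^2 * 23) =-25772275 / 189244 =-136.19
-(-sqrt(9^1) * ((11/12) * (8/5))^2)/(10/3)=242/125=1.94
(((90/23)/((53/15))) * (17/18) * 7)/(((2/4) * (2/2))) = 17850/1219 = 14.64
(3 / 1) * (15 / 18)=5 / 2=2.50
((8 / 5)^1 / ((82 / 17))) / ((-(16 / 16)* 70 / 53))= -1802 / 7175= -0.25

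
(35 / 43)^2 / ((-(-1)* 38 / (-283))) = -346675 / 70262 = -4.93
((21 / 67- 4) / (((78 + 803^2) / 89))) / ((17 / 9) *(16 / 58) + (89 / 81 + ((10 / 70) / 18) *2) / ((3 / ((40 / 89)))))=-96511547223 / 130519964544904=-0.00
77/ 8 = 9.62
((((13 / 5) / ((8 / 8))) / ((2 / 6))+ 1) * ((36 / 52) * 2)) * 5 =792 / 13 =60.92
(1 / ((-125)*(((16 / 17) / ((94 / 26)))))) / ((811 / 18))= -7191 / 10543000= -0.00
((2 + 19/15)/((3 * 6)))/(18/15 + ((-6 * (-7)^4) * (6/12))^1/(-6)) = 49/324459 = 0.00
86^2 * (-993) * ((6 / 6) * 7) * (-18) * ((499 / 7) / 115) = 65965855896 / 115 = 573616138.23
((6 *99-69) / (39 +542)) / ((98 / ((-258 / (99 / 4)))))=-4300 / 44737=-0.10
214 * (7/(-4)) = -749/2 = -374.50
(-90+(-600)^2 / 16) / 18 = 1245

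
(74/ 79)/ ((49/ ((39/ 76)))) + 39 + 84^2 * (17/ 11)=17707820211/ 1618078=10943.74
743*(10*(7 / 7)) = 7430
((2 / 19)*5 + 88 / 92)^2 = 419904 / 190969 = 2.20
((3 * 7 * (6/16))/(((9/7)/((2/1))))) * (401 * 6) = 58947/2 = 29473.50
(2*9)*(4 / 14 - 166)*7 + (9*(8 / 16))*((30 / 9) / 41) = -856065 / 41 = -20879.63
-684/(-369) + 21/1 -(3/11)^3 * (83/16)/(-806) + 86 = 108.85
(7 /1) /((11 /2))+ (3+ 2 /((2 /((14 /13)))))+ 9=2052 /143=14.35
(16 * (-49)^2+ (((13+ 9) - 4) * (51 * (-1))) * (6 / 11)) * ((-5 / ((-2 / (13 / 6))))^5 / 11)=120980022596875 / 7527168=16072448.84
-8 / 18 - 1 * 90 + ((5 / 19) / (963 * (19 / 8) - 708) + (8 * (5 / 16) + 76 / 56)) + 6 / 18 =-434768066 / 5040567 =-86.25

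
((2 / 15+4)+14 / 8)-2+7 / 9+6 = 1919 / 180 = 10.66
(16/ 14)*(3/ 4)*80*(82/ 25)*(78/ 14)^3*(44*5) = 20546203392/ 2401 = 8557352.52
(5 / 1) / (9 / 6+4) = 10 / 11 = 0.91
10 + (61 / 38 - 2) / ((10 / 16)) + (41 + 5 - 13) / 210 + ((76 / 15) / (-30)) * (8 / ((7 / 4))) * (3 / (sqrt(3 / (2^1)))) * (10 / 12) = 12669 / 1330 - 608 * sqrt(6) / 945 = 7.95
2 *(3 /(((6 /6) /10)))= 60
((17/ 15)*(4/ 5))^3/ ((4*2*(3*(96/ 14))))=34391/ 7593750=0.00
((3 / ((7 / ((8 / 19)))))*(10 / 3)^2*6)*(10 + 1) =17600 / 133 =132.33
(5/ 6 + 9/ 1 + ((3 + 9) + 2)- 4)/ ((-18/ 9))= -119/ 12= -9.92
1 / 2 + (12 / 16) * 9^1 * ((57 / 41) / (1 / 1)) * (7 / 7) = 1621 / 164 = 9.88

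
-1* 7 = -7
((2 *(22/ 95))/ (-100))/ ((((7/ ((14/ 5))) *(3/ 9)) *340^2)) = -33/ 686375000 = -0.00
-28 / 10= -14 / 5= -2.80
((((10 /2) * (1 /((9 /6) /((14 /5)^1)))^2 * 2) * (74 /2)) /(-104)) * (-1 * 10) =14504 /117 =123.97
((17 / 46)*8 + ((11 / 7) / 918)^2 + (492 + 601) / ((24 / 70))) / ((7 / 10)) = 7576329118865 / 1662062409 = 4558.39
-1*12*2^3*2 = -192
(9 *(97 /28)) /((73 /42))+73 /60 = 83899 /4380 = 19.16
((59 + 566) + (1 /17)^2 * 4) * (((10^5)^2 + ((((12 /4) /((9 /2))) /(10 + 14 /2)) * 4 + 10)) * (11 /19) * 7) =7093300837204568294 /280041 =25329508312013.48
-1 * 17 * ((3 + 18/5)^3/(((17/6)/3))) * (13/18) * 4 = -14949.79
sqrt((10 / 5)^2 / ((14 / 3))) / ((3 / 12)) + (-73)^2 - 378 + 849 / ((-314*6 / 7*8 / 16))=4*sqrt(42) / 7 + 1552633 / 314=4948.39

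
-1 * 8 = -8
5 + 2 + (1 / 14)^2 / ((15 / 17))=20597 / 2940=7.01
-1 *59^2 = -3481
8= 8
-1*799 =-799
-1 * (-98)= 98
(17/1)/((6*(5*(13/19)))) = 323/390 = 0.83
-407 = -407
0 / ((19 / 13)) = 0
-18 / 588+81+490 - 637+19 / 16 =-50837 / 784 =-64.84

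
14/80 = 7/40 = 0.18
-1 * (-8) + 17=25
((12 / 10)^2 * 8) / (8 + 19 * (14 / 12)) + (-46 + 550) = 2282328 / 4525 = 504.38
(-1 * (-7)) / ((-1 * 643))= -7 / 643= -0.01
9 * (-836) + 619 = -6905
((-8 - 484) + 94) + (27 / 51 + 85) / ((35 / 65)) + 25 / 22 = -623145 / 2618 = -238.02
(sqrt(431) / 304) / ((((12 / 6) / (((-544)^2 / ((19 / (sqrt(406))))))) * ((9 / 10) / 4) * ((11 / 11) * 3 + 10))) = 369920 * sqrt(174986) / 42237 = 3663.67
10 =10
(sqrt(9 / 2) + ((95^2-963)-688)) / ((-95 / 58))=-427692 / 95-87 * sqrt(2) / 95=-4503.32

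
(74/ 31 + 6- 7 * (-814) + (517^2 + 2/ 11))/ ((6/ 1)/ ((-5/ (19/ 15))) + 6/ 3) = 2327287225/ 4092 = 568740.77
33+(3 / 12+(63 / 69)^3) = 1655255 / 48668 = 34.01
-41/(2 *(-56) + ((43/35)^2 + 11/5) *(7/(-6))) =21525/61072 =0.35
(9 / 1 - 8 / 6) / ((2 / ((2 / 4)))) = 23 / 12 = 1.92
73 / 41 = 1.78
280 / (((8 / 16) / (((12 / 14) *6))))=2880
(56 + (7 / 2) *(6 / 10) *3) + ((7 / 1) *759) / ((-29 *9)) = 36491 / 870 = 41.94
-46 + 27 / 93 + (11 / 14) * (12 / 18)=-29416 / 651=-45.19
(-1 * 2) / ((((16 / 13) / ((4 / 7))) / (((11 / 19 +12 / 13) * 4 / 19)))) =-106 / 361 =-0.29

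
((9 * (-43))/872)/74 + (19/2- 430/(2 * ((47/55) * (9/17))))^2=2504432341688785/11545930512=216910.39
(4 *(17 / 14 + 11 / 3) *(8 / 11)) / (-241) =-3280 / 55671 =-0.06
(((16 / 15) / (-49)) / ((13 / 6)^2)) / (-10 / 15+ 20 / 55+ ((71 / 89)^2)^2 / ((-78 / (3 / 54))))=14311254203136 / 936113594141635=0.02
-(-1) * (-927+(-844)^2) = 711409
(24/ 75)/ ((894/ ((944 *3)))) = 3776/ 3725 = 1.01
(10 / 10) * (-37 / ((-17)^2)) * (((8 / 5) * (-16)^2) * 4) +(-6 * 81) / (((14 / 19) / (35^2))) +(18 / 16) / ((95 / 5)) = -177509687803 / 219640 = -808184.70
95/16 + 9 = 239/16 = 14.94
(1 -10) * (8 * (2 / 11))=-144 / 11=-13.09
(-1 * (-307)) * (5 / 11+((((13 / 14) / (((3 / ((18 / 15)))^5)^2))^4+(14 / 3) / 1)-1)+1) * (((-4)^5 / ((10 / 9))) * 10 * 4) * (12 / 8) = -20882855113595724472338379794383651346432 / 240206645685248076915740966796875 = -86937041.45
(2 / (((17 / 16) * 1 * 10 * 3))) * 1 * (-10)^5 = -320000 / 51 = -6274.51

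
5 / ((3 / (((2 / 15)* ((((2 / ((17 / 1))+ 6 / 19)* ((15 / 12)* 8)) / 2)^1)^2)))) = 980000 / 938961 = 1.04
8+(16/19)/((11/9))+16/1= 5160/209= 24.69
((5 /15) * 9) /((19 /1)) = 3 /19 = 0.16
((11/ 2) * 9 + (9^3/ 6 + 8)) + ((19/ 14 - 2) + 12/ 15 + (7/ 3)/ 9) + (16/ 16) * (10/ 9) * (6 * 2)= 364297/ 1890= 192.75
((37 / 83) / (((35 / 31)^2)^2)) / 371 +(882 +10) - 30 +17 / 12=478769223463949 / 554504947500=863.42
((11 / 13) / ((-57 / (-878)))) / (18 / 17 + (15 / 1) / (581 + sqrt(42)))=1268710 * sqrt(42) / 2576765997 + 30963972074 / 2576765997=12.02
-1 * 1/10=-1/10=-0.10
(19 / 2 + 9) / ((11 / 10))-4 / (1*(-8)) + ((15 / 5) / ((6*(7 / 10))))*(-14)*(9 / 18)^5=2993 / 176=17.01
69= 69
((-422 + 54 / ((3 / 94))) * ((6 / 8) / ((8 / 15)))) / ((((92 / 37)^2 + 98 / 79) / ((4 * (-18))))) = -1030138275 / 59468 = -17322.56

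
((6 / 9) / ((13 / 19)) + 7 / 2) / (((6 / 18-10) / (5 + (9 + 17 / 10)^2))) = -4170201 / 75400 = -55.31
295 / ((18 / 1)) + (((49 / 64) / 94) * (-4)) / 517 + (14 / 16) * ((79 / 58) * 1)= 3567906577 / 202945248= 17.58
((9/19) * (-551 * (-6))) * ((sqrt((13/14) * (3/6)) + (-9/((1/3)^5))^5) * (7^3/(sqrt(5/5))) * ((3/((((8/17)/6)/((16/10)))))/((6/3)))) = -4111698142922135206640598/5 + 5870151 * sqrt(91)/5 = -822339628584427030128585.30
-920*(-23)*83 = 1756280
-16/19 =-0.84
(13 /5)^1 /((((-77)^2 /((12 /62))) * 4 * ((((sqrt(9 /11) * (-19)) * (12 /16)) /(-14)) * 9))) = 52 * sqrt(11) /67349205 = 0.00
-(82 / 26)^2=-1681 / 169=-9.95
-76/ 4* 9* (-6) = 1026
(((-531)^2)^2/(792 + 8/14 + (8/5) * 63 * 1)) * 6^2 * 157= 3931771683041055/7817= 502977060642.33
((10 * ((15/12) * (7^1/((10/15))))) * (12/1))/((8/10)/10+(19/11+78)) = 433125/21947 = 19.74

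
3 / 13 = 0.23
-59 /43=-1.37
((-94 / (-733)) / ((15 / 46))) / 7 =0.06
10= 10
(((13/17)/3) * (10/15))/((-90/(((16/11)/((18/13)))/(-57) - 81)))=5943431/38852055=0.15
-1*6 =-6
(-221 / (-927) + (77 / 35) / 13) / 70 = 12281 / 2108925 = 0.01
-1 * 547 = -547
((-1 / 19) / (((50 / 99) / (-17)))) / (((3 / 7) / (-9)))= -35343 / 950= -37.20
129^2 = 16641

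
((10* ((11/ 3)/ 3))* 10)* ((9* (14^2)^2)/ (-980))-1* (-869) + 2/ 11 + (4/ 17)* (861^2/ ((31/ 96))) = 2886411911/ 5797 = 497914.77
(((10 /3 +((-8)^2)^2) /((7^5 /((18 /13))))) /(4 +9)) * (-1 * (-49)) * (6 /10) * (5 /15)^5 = 1892 /601965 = 0.00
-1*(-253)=253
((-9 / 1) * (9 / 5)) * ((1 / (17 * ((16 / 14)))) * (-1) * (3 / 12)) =567 / 2720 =0.21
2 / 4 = 1 / 2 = 0.50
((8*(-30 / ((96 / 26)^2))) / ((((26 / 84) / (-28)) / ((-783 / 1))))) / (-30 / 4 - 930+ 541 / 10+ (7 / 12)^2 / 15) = 76953240 / 54517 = 1411.55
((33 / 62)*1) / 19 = 33 / 1178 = 0.03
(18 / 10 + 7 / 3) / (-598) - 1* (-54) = 242159 / 4485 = 53.99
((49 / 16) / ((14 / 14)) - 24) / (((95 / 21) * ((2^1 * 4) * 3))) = -469 / 2432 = -0.19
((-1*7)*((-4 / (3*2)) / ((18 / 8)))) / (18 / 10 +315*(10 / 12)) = 560 / 71361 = 0.01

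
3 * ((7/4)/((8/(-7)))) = -147/32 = -4.59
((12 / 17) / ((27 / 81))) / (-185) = -36 / 3145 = -0.01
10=10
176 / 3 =58.67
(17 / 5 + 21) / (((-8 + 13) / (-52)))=-6344 / 25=-253.76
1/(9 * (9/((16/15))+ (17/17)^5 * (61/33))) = 176/16293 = 0.01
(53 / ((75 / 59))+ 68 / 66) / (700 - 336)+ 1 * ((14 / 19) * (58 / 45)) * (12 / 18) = 38539717 / 51351300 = 0.75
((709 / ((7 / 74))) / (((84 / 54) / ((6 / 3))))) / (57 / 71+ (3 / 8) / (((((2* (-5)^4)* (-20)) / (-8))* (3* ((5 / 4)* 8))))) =12003.44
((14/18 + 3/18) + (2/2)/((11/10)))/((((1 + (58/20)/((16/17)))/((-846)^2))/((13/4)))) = 7588180080/7183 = 1056408.20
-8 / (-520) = 1 / 65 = 0.02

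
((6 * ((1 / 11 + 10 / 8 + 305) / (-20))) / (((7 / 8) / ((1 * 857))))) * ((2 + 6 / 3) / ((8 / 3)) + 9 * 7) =-4470431661 / 770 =-5805755.40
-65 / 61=-1.07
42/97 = 0.43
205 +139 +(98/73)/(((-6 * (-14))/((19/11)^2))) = 18233839/52998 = 344.05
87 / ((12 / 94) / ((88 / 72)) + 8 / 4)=44979 / 1088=41.34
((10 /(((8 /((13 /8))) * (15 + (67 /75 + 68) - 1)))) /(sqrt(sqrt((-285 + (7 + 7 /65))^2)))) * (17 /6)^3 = 7983625 * sqrt(14495) /28748203776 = 0.03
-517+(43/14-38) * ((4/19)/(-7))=-480349/931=-515.95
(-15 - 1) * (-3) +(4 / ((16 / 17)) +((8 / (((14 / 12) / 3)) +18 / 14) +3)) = 2159 / 28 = 77.11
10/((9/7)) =70/9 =7.78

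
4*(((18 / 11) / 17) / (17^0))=72 / 187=0.39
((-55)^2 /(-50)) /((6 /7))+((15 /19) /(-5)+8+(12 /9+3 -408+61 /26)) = -458493 /988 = -464.06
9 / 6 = 3 / 2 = 1.50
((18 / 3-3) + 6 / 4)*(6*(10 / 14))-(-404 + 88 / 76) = 56143 / 133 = 422.13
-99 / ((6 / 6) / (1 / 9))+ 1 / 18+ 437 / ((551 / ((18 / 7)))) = -32539 / 3654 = -8.91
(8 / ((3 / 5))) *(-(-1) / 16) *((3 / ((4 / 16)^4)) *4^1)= 2560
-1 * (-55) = 55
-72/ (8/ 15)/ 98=-135/ 98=-1.38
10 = 10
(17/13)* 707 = 12019/13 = 924.54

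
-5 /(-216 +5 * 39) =5 /21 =0.24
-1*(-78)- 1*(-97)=175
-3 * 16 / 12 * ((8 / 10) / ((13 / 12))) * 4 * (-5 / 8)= 7.38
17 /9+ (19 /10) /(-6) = 283 /180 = 1.57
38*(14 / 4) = 133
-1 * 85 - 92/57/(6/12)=-5029/57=-88.23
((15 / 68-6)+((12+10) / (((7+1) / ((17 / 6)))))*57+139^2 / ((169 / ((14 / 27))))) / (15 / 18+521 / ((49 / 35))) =1.33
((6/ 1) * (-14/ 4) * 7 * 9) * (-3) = 3969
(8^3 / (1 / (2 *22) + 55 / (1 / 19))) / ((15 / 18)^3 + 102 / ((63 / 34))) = 1261568 / 143234221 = 0.01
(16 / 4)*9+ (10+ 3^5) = 289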